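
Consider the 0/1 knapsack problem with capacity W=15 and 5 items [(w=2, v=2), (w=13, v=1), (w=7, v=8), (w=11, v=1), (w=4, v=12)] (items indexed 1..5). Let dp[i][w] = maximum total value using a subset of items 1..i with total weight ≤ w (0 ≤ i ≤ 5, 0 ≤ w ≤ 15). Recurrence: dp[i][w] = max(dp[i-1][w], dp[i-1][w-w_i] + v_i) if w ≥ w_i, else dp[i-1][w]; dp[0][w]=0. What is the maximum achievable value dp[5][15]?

i\w   0   1   2   3   4   5   6   7   8   9  10  11  12  13  14  15
  0   0   0   0   0   0   0   0   0   0   0   0   0   0   0   0   0
  1   0   0   2   2   2   2   2   2   2   2   2   2   2   2   2   2
  2   0   0   2   2   2   2   2   2   2   2   2   2   2   2   2   3
  3   0   0   2   2   2   2   2   8   8  10  10  10  10  10  10  10
  4   0   0   2   2   2   2   2   8   8  10  10  10  10  10  10  10
  5   0   0   2   2  12  12  14  14  14  14  14  20  20  22  22  22

22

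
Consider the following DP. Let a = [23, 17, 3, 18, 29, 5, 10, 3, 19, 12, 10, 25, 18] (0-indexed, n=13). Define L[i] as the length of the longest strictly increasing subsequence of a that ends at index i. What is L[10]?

   i    0    1    2    3    4    5    6    7    8    9   10   11   12
a[i]   23   17    3   18   29    5   10    3   19   12   10   25   18
L[i]    1    1    1    2    3    2    3    1    4    4    3    5    5

3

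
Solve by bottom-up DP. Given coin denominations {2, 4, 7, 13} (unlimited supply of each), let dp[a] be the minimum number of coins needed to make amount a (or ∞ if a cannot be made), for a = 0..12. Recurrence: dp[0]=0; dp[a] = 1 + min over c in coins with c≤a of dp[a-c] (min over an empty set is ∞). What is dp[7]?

1

 a  0  1  2  3  4  5  6  7  8  9 10 11 12
dp  0  -  1  -  1  -  2  1  2  2  3  2  3
(- denotes ∞ / unreachable)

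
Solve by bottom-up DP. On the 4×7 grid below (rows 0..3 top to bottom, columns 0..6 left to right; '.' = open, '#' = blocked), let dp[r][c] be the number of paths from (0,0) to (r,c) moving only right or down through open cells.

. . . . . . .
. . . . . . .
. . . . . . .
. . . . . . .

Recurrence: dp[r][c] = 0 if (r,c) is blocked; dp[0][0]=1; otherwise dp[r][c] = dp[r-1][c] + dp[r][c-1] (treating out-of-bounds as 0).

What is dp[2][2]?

r\c   0   1   2   3   4   5   6
  0   1   1   1   1   1   1   1
  1   1   2   3   4   5   6   7
  2   1   3   6  10  15  21  28
  3   1   4  10  20  35  56  84

6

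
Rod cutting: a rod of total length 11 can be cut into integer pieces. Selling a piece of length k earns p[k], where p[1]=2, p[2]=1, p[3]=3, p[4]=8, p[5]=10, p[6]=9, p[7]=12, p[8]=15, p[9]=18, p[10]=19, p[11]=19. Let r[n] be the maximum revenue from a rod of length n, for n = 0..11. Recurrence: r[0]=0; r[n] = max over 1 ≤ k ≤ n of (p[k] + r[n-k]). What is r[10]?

   n    0    1    2    3    4    5    6    7    8    9   10   11
r[n]    0    2    4    6    8   10   12   14   16   18   20   22

20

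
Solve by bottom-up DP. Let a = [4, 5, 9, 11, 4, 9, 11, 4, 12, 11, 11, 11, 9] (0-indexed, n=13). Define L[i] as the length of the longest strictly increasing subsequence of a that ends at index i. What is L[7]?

   i    0    1    2    3    4    5    6    7    8    9   10   11   12
a[i]    4    5    9   11    4    9   11    4   12   11   11   11    9
L[i]    1    2    3    4    1    3    4    1    5    4    4    4    3

1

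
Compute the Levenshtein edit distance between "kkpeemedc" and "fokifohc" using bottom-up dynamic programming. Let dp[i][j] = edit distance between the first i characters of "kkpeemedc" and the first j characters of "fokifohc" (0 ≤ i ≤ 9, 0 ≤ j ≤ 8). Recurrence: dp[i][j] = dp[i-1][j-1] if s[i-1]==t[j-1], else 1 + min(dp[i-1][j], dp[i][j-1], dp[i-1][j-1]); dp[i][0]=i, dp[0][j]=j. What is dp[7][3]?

7

   ''  f  o  k  i  f  o  h  c
''  0  1  2  3  4  5  6  7  8
 k  1  1  2  2  3  4  5  6  7
 k  2  2  2  2  3  4  5  6  7
 p  3  3  3  3  3  4  5  6  7
 e  4  4  4  4  4  4  5  6  7
 e  5  5  5  5  5  5  5  6  7
 m  6  6  6  6  6  6  6  6  7
 e  7  7  7  7  7  7  7  7  7
 d  8  8  8  8  8  8  8  8  8
 c  9  9  9  9  9  9  9  9  8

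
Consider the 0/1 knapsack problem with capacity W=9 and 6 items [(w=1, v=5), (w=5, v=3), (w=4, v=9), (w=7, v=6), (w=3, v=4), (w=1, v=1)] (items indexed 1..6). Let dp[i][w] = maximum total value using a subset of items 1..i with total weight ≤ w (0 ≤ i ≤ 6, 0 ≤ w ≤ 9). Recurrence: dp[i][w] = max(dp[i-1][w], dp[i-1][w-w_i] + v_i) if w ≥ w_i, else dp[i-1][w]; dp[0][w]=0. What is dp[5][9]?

i\w   0   1   2   3   4   5   6   7   8   9
  0   0   0   0   0   0   0   0   0   0   0
  1   0   5   5   5   5   5   5   5   5   5
  2   0   5   5   5   5   5   8   8   8   8
  3   0   5   5   5   9  14  14  14  14  14
  4   0   5   5   5   9  14  14  14  14  14
  5   0   5   5   5   9  14  14  14  18  18
  6   0   5   6   6   9  14  15  15  18  19

18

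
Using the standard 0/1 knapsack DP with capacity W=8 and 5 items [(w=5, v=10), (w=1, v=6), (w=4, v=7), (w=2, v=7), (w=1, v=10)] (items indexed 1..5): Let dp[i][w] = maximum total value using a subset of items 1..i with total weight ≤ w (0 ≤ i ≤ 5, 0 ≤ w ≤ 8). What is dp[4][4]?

13

i\w   0   1   2   3   4   5   6   7   8
  0   0   0   0   0   0   0   0   0   0
  1   0   0   0   0   0  10  10  10  10
  2   0   6   6   6   6  10  16  16  16
  3   0   6   6   6   7  13  16  16  16
  4   0   6   7  13  13  13  16  20  23
  5   0  10  16  17  23  23  23  26  30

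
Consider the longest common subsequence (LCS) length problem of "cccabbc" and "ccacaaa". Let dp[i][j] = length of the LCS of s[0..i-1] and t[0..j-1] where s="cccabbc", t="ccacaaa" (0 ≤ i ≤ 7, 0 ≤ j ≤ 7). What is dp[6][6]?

   ''  c  c  a  c  a  a  a
''  0  0  0  0  0  0  0  0
 c  0  1  1  1  1  1  1  1
 c  0  1  2  2  2  2  2  2
 c  0  1  2  2  3  3  3  3
 a  0  1  2  3  3  4  4  4
 b  0  1  2  3  3  4  4  4
 b  0  1  2  3  3  4  4  4
 c  0  1  2  3  4  4  4  4

4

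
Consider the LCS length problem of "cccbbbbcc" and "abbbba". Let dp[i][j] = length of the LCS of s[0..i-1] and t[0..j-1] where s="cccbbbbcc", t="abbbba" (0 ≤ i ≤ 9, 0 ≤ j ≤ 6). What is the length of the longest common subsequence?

   ''  a  b  b  b  b  a
''  0  0  0  0  0  0  0
 c  0  0  0  0  0  0  0
 c  0  0  0  0  0  0  0
 c  0  0  0  0  0  0  0
 b  0  0  1  1  1  1  1
 b  0  0  1  2  2  2  2
 b  0  0  1  2  3  3  3
 b  0  0  1  2  3  4  4
 c  0  0  1  2  3  4  4
 c  0  0  1  2  3  4  4

4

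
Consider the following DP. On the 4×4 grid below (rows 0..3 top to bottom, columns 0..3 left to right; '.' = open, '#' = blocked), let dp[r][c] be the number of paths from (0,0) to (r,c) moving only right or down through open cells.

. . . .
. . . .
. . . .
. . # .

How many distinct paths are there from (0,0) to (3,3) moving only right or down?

r\c   0   1   2   3
  0   1   1   1   1
  1   1   2   3   4
  2   1   3   6  10
  3   1   4   0  10

10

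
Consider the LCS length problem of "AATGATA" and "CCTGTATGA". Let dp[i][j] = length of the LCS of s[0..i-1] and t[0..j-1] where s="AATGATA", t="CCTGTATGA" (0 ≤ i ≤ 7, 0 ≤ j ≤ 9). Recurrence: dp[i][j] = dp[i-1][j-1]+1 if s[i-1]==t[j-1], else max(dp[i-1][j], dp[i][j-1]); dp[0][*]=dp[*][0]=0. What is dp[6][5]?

3

   ''  C  C  T  G  T  A  T  G  A
''  0  0  0  0  0  0  0  0  0  0
 A  0  0  0  0  0  0  1  1  1  1
 A  0  0  0  0  0  0  1  1  1  2
 T  0  0  0  1  1  1  1  2  2  2
 G  0  0  0  1  2  2  2  2  3  3
 A  0  0  0  1  2  2  3  3  3  4
 T  0  0  0  1  2  3  3  4  4  4
 A  0  0  0  1  2  3  4  4  4  5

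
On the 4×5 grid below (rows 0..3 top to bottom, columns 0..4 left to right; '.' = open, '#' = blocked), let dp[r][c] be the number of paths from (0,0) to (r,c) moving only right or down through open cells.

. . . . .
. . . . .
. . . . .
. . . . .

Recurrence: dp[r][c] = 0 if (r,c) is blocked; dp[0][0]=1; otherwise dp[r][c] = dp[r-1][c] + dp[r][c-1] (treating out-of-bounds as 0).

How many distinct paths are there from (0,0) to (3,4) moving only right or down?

r\c   0   1   2   3   4
  0   1   1   1   1   1
  1   1   2   3   4   5
  2   1   3   6  10  15
  3   1   4  10  20  35

35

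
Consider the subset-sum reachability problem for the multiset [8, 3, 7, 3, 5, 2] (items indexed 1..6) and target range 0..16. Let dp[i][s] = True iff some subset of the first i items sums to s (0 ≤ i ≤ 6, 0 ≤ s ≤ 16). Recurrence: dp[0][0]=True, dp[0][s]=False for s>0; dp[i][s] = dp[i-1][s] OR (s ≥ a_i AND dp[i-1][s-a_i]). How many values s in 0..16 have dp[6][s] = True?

i\s   0   1   2   3   4   5   6   7   8   9  10  11  12  13  14  15  16
  0   T   F   F   F   F   F   F   F   F   F   F   F   F   F   F   F   F
  1   T   F   F   F   F   F   F   F   T   F   F   F   F   F   F   F   F
  2   T   F   F   T   F   F   F   F   T   F   F   T   F   F   F   F   F
  3   T   F   F   T   F   F   F   T   T   F   T   T   F   F   F   T   F
  4   T   F   F   T   F   F   T   T   T   F   T   T   F   T   T   T   F
  5   T   F   F   T   F   T   T   T   T   F   T   T   T   T   T   T   T
  6   T   F   T   T   F   T   T   T   T   T   T   T   T   T   T   T   T

15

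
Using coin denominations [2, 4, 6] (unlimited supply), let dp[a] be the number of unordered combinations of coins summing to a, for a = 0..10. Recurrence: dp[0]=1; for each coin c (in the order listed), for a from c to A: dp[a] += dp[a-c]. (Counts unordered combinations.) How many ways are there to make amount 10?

5

after  coin     0     1     2     3     4     5     6     7     8     9    10
          2     1     0     1     0     1     0     1     0     1     0     1
          4     1     0     1     0     2     0     2     0     3     0     3
          6     1     0     1     0     2     0     3     0     4     0     5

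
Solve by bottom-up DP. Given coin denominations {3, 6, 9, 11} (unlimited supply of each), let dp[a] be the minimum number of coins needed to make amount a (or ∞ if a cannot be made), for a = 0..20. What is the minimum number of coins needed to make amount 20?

 a  0  1  2  3  4  5  6  7  8  9 10 11 12 13 14 15 16 17 18 19 20
dp  0  -  -  1  -  -  1  -  -  1  -  1  2  -  2  2  -  2  2  -  2
(- denotes ∞ / unreachable)

2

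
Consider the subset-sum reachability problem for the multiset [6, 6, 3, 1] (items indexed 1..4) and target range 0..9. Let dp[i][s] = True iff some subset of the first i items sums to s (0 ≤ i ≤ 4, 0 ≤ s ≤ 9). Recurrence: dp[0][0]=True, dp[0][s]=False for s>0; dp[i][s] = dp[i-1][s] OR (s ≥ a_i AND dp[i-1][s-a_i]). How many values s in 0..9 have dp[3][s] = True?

i\s   0   1   2   3   4   5   6   7   8   9
  0   T   F   F   F   F   F   F   F   F   F
  1   T   F   F   F   F   F   T   F   F   F
  2   T   F   F   F   F   F   T   F   F   F
  3   T   F   F   T   F   F   T   F   F   T
  4   T   T   F   T   T   F   T   T   F   T

4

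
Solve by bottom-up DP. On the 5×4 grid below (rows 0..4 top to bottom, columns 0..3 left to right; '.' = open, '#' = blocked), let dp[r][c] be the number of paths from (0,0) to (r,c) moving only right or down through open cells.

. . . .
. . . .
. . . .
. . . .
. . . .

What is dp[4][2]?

r\c   0   1   2   3
  0   1   1   1   1
  1   1   2   3   4
  2   1   3   6  10
  3   1   4  10  20
  4   1   5  15  35

15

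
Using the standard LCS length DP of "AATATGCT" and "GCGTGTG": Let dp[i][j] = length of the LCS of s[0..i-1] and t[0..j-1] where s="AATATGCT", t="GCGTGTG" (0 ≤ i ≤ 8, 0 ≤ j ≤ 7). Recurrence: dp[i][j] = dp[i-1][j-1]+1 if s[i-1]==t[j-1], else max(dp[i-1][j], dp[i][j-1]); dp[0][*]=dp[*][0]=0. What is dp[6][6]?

   ''  G  C  G  T  G  T  G
''  0  0  0  0  0  0  0  0
 A  0  0  0  0  0  0  0  0
 A  0  0  0  0  0  0  0  0
 T  0  0  0  0  1  1  1  1
 A  0  0  0  0  1  1  1  1
 T  0  0  0  0  1  1  2  2
 G  0  1  1  1  1  2  2  3
 C  0  1  2  2  2  2  2  3
 T  0  1  2  2  3  3  3  3

2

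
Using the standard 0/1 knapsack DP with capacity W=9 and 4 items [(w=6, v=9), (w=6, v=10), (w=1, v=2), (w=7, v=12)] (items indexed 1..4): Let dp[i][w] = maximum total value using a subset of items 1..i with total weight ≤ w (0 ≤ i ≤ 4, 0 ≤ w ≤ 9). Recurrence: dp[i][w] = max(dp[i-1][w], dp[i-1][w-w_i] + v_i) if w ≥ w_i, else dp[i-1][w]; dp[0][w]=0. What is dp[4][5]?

2

i\w   0   1   2   3   4   5   6   7   8   9
  0   0   0   0   0   0   0   0   0   0   0
  1   0   0   0   0   0   0   9   9   9   9
  2   0   0   0   0   0   0  10  10  10  10
  3   0   2   2   2   2   2  10  12  12  12
  4   0   2   2   2   2   2  10  12  14  14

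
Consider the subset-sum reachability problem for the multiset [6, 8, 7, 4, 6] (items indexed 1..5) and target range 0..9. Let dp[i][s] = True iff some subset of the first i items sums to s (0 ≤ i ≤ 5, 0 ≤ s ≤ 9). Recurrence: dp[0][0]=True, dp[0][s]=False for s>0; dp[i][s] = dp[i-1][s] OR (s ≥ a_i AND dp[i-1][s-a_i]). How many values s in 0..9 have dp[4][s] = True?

5

i\s   0   1   2   3   4   5   6   7   8   9
  0   T   F   F   F   F   F   F   F   F   F
  1   T   F   F   F   F   F   T   F   F   F
  2   T   F   F   F   F   F   T   F   T   F
  3   T   F   F   F   F   F   T   T   T   F
  4   T   F   F   F   T   F   T   T   T   F
  5   T   F   F   F   T   F   T   T   T   F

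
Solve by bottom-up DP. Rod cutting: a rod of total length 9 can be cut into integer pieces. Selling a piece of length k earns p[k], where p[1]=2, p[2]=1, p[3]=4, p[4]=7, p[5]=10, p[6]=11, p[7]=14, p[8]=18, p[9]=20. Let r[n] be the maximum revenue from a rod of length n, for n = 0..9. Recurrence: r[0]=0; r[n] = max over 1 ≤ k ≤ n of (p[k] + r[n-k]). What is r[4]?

   n    0    1    2    3    4    5    6    7    8    9
r[n]    0    2    4    6    8   10   12   14   18   20

8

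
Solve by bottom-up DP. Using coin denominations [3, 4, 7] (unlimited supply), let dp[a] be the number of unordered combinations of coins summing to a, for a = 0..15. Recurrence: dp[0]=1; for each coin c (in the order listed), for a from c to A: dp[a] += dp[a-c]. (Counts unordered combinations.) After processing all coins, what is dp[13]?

after  coin     0     1     2     3     4     5     6     7     8     9    10    11    12    13    14    15
          3     1     0     0     1     0     0     1     0     0     1     0     0     1     0     0     1
          4     1     0     0     1     1     0     1     1     1     1     1     1     2     1     1     2
          7     1     0     0     1     1     0     1     2     1     1     2     2     2     2     3     3

2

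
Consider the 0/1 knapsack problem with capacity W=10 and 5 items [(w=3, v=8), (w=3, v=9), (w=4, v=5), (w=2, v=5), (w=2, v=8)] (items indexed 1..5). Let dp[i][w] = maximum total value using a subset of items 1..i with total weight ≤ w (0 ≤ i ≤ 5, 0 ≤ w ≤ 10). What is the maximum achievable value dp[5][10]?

30

i\w   0   1   2   3   4   5   6   7   8   9  10
  0   0   0   0   0   0   0   0   0   0   0   0
  1   0   0   0   8   8   8   8   8   8   8   8
  2   0   0   0   9   9   9  17  17  17  17  17
  3   0   0   0   9   9   9  17  17  17  17  22
  4   0   0   5   9   9  14  17  17  22  22  22
  5   0   0   8   9  13  17  17  22  25  25  30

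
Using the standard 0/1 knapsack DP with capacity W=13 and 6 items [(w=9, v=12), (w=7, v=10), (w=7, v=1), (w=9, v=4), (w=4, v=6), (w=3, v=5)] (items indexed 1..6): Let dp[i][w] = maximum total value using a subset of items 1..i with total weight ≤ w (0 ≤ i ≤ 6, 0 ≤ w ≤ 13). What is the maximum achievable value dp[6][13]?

i\w   0   1   2   3   4   5   6   7   8   9  10  11  12  13
  0   0   0   0   0   0   0   0   0   0   0   0   0   0   0
  1   0   0   0   0   0   0   0   0   0  12  12  12  12  12
  2   0   0   0   0   0   0   0  10  10  12  12  12  12  12
  3   0   0   0   0   0   0   0  10  10  12  12  12  12  12
  4   0   0   0   0   0   0   0  10  10  12  12  12  12  12
  5   0   0   0   0   6   6   6  10  10  12  12  16  16  18
  6   0   0   0   5   6   6   6  11  11  12  15  16  17  18

18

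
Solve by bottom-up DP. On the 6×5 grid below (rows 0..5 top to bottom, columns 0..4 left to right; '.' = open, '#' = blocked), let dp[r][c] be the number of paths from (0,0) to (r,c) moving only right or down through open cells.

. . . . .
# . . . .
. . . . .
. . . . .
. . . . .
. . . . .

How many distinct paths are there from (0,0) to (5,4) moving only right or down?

56

r\c   0   1   2   3   4
  0   1   1   1   1   1
  1   0   1   2   3   4
  2   0   1   3   6  10
  3   0   1   4  10  20
  4   0   1   5  15  35
  5   0   1   6  21  56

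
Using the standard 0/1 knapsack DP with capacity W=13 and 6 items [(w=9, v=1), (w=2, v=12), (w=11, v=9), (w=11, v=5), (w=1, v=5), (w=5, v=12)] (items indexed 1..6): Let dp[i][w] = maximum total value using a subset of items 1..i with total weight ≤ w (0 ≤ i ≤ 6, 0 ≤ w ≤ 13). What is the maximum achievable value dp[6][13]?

29

i\w   0   1   2   3   4   5   6   7   8   9  10  11  12  13
  0   0   0   0   0   0   0   0   0   0   0   0   0   0   0
  1   0   0   0   0   0   0   0   0   0   1   1   1   1   1
  2   0   0  12  12  12  12  12  12  12  12  12  13  13  13
  3   0   0  12  12  12  12  12  12  12  12  12  13  13  21
  4   0   0  12  12  12  12  12  12  12  12  12  13  13  21
  5   0   5  12  17  17  17  17  17  17  17  17  17  18  21
  6   0   5  12  17  17  17  17  24  29  29  29  29  29  29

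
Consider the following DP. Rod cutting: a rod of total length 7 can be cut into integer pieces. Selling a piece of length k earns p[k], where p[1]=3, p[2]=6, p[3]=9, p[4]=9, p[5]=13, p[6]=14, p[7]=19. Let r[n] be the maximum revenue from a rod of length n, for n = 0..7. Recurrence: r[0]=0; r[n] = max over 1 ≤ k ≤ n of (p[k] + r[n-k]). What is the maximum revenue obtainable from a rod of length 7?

21

   n    0    1    2    3    4    5    6    7
r[n]    0    3    6    9   12   15   18   21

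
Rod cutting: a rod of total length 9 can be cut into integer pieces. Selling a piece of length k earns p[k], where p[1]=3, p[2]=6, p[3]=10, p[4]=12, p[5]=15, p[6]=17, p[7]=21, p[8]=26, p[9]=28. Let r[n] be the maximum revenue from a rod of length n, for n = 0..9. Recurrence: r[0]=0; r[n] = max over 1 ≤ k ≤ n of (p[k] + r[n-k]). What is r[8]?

   n    0    1    2    3    4    5    6    7    8    9
r[n]    0    3    6   10   13   16   20   23   26   30

26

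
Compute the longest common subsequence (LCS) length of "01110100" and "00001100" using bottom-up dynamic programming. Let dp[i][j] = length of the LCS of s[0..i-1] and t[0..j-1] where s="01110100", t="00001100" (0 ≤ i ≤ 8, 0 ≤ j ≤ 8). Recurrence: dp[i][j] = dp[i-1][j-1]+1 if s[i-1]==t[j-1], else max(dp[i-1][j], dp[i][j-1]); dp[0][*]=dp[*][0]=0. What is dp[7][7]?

   ''  0  0  0  0  1  1  0  0
''  0  0  0  0  0  0  0  0  0
 0  0  1  1  1  1  1  1  1  1
 1  0  1  1  1  1  2  2  2  2
 1  0  1  1  1  1  2  3  3  3
 1  0  1  1  1  1  2  3  3  3
 0  0  1  2  2  2  2  3  4  4
 1  0  1  2  2  2  3  3  4  4
 0  0  1  2  3  3  3  3  4  5
 0  0  1  2  3  4  4  4  4  5

4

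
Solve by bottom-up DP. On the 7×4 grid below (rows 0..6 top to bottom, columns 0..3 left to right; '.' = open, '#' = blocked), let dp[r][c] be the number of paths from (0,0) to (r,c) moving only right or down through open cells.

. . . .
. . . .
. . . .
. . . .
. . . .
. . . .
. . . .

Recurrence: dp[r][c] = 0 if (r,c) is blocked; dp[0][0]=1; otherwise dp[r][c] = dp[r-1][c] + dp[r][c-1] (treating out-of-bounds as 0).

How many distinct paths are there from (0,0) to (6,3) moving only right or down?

84

r\c   0   1   2   3
  0   1   1   1   1
  1   1   2   3   4
  2   1   3   6  10
  3   1   4  10  20
  4   1   5  15  35
  5   1   6  21  56
  6   1   7  28  84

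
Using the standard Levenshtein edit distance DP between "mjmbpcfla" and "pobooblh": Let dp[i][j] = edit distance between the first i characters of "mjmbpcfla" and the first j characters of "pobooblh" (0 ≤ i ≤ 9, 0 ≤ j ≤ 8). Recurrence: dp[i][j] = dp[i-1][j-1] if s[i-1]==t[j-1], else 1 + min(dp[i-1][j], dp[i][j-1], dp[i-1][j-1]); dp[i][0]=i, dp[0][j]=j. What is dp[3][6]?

6

   ''  p  o  b  o  o  b  l  h
''  0  1  2  3  4  5  6  7  8
 m  1  1  2  3  4  5  6  7  8
 j  2  2  2  3  4  5  6  7  8
 m  3  3  3  3  4  5  6  7  8
 b  4  4  4  3  4  5  5  6  7
 p  5  4  5  4  4  5  6  6  7
 c  6  5  5  5  5  5  6  7  7
 f  7  6  6  6  6  6  6  7  8
 l  8  7  7  7  7  7  7  6  7
 a  9  8  8  8  8  8  8  7  7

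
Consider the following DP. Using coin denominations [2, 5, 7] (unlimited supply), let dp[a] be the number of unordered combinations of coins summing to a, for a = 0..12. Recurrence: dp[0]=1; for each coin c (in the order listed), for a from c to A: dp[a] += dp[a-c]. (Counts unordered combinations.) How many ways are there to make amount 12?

after  coin     0     1     2     3     4     5     6     7     8     9    10    11    12
          2     1     0     1     0     1     0     1     0     1     0     1     0     1
          5     1     0     1     0     1     1     1     1     1     1     2     1     2
          7     1     0     1     0     1     1     1     2     1     2     2     2     3

3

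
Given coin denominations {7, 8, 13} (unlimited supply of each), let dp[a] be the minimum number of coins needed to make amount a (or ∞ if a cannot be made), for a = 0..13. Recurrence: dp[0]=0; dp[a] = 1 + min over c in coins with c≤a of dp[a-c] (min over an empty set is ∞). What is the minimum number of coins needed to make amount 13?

1

 a  0  1  2  3  4  5  6  7  8  9 10 11 12 13
dp  0  -  -  -  -  -  -  1  1  -  -  -  -  1
(- denotes ∞ / unreachable)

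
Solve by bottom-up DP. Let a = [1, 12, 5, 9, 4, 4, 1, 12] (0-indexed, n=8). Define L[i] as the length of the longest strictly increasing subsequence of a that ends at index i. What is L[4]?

2

   i    0    1    2    3    4    5    6    7
a[i]    1   12    5    9    4    4    1   12
L[i]    1    2    2    3    2    2    1    4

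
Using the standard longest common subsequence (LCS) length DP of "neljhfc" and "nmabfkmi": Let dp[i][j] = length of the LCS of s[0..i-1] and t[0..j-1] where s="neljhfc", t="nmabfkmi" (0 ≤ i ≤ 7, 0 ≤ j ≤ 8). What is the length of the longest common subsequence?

2

   ''  n  m  a  b  f  k  m  i
''  0  0  0  0  0  0  0  0  0
 n  0  1  1  1  1  1  1  1  1
 e  0  1  1  1  1  1  1  1  1
 l  0  1  1  1  1  1  1  1  1
 j  0  1  1  1  1  1  1  1  1
 h  0  1  1  1  1  1  1  1  1
 f  0  1  1  1  1  2  2  2  2
 c  0  1  1  1  1  2  2  2  2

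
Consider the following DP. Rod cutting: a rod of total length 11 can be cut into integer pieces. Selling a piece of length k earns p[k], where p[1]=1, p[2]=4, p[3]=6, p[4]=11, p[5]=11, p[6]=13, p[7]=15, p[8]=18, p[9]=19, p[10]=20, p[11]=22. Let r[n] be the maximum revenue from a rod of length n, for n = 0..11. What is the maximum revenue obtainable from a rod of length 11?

28

   n    0    1    2    3    4    5    6    7    8    9   10   11
r[n]    0    1    4    6   11   12   15   17   22   23   26   28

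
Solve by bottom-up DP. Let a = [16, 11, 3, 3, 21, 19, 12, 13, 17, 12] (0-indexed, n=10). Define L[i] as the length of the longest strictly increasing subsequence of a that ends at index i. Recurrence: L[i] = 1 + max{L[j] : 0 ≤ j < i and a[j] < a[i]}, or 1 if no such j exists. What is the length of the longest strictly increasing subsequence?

4

   i    0    1    2    3    4    5    6    7    8    9
a[i]   16   11    3    3   21   19   12   13   17   12
L[i]    1    1    1    1    2    2    2    3    4    2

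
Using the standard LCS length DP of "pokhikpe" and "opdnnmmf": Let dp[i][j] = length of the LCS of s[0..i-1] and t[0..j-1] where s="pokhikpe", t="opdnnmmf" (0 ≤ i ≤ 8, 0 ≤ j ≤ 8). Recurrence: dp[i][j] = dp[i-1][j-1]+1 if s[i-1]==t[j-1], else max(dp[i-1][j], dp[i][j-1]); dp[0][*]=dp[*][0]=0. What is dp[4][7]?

1

   ''  o  p  d  n  n  m  m  f
''  0  0  0  0  0  0  0  0  0
 p  0  0  1  1  1  1  1  1  1
 o  0  1  1  1  1  1  1  1  1
 k  0  1  1  1  1  1  1  1  1
 h  0  1  1  1  1  1  1  1  1
 i  0  1  1  1  1  1  1  1  1
 k  0  1  1  1  1  1  1  1  1
 p  0  1  2  2  2  2  2  2  2
 e  0  1  2  2  2  2  2  2  2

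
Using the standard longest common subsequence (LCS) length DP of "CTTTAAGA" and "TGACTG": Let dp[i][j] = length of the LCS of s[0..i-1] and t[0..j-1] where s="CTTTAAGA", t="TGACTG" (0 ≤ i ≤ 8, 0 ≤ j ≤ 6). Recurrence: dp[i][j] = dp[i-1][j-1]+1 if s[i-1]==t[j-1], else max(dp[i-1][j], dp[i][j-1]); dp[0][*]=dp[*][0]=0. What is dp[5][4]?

2

   ''  T  G  A  C  T  G
''  0  0  0  0  0  0  0
 C  0  0  0  0  1  1  1
 T  0  1  1  1  1  2  2
 T  0  1  1  1  1  2  2
 T  0  1  1  1  1  2  2
 A  0  1  1  2  2  2  2
 A  0  1  1  2  2  2  2
 G  0  1  2  2  2  2  3
 A  0  1  2  3  3  3  3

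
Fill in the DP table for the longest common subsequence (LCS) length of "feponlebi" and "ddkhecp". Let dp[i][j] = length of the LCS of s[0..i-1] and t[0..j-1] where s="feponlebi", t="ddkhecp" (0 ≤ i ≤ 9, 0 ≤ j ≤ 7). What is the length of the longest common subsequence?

   ''  d  d  k  h  e  c  p
''  0  0  0  0  0  0  0  0
 f  0  0  0  0  0  0  0  0
 e  0  0  0  0  0  1  1  1
 p  0  0  0  0  0  1  1  2
 o  0  0  0  0  0  1  1  2
 n  0  0  0  0  0  1  1  2
 l  0  0  0  0  0  1  1  2
 e  0  0  0  0  0  1  1  2
 b  0  0  0  0  0  1  1  2
 i  0  0  0  0  0  1  1  2

2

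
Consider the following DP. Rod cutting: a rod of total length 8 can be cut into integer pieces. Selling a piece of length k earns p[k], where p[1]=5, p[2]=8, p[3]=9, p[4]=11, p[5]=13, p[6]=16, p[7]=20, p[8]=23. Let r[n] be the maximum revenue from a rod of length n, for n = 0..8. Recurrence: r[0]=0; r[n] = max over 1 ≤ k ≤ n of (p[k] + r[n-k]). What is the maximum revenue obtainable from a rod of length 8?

   n    0    1    2    3    4    5    6    7    8
r[n]    0    5   10   15   20   25   30   35   40

40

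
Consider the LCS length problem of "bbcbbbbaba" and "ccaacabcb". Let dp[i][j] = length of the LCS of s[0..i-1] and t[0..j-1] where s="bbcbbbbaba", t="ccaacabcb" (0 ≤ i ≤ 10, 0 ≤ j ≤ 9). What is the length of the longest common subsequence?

3

   ''  c  c  a  a  c  a  b  c  b
''  0  0  0  0  0  0  0  0  0  0
 b  0  0  0  0  0  0  0  1  1  1
 b  0  0  0  0  0  0  0  1  1  2
 c  0  1  1  1  1  1  1  1  2  2
 b  0  1  1  1  1  1  1  2  2  3
 b  0  1  1  1  1  1  1  2  2  3
 b  0  1  1  1  1  1  1  2  2  3
 b  0  1  1  1  1  1  1  2  2  3
 a  0  1  1  2  2  2  2  2  2  3
 b  0  1  1  2  2  2  2  3  3  3
 a  0  1  1  2  3  3  3  3  3  3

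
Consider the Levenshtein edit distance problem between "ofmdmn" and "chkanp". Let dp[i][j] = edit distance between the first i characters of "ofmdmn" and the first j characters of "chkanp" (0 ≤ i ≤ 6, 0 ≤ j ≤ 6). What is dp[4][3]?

4

   ''  c  h  k  a  n  p
''  0  1  2  3  4  5  6
 o  1  1  2  3  4  5  6
 f  2  2  2  3  4  5  6
 m  3  3  3  3  4  5  6
 d  4  4  4  4  4  5  6
 m  5  5  5  5  5  5  6
 n  6  6  6  6  6  5  6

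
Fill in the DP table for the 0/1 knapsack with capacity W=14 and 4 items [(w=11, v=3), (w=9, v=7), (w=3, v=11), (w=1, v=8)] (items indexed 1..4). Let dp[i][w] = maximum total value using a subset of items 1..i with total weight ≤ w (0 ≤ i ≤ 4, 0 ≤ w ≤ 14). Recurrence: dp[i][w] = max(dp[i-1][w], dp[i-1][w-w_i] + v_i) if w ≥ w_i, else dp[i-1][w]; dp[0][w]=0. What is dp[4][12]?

19

i\w   0   1   2   3   4   5   6   7   8   9  10  11  12  13  14
  0   0   0   0   0   0   0   0   0   0   0   0   0   0   0   0
  1   0   0   0   0   0   0   0   0   0   0   0   3   3   3   3
  2   0   0   0   0   0   0   0   0   0   7   7   7   7   7   7
  3   0   0   0  11  11  11  11  11  11  11  11  11  18  18  18
  4   0   8   8  11  19  19  19  19  19  19  19  19  19  26  26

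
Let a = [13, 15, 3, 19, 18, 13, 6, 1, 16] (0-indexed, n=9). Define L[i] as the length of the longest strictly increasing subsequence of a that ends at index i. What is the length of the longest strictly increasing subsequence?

3

   i    0    1    2    3    4    5    6    7    8
a[i]   13   15    3   19   18   13    6    1   16
L[i]    1    2    1    3    3    2    2    1    3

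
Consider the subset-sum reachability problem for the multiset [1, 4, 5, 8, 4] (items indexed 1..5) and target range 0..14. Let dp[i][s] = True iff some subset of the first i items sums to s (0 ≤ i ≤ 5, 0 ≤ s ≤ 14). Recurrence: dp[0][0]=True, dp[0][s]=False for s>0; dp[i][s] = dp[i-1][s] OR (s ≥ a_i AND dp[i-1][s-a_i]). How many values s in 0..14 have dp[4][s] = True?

11

i\s   0   1   2   3   4   5   6   7   8   9  10  11  12  13  14
  0   T   F   F   F   F   F   F   F   F   F   F   F   F   F   F
  1   T   T   F   F   F   F   F   F   F   F   F   F   F   F   F
  2   T   T   F   F   T   T   F   F   F   F   F   F   F   F   F
  3   T   T   F   F   T   T   T   F   F   T   T   F   F   F   F
  4   T   T   F   F   T   T   T   F   T   T   T   F   T   T   T
  5   T   T   F   F   T   T   T   F   T   T   T   F   T   T   T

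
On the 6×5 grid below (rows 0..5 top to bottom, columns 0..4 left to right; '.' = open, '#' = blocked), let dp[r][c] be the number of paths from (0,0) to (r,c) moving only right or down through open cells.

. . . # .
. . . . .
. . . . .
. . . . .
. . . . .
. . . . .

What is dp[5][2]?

21

r\c   0   1   2   3   4
  0   1   1   1   0   0
  1   1   2   3   3   3
  2   1   3   6   9  12
  3   1   4  10  19  31
  4   1   5  15  34  65
  5   1   6  21  55 120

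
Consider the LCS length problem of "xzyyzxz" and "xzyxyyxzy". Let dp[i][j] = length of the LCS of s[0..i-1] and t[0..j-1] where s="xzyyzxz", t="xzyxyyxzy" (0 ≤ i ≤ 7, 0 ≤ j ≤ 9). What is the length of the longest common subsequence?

6

   ''  x  z  y  x  y  y  x  z  y
''  0  0  0  0  0  0  0  0  0  0
 x  0  1  1  1  1  1  1  1  1  1
 z  0  1  2  2  2  2  2  2  2  2
 y  0  1  2  3  3  3  3  3  3  3
 y  0  1  2  3  3  4  4  4  4  4
 z  0  1  2  3  3  4  4  4  5  5
 x  0  1  2  3  4  4  4  5  5  5
 z  0  1  2  3  4  4  4  5  6  6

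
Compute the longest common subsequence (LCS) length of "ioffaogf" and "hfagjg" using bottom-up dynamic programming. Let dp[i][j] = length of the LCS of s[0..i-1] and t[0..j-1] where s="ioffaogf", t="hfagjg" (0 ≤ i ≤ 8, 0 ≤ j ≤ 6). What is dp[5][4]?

   ''  h  f  a  g  j  g
''  0  0  0  0  0  0  0
 i  0  0  0  0  0  0  0
 o  0  0  0  0  0  0  0
 f  0  0  1  1  1  1  1
 f  0  0  1  1  1  1  1
 a  0  0  1  2  2  2  2
 o  0  0  1  2  2  2  2
 g  0  0  1  2  3  3  3
 f  0  0  1  2  3  3  3

2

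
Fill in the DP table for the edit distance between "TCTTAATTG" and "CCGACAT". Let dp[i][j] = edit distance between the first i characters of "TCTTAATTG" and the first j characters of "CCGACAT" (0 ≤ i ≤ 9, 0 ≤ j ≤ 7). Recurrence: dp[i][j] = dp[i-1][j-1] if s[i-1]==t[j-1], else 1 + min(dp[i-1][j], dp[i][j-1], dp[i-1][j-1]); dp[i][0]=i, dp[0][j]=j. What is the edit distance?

6

   ''  C  C  G  A  C  A  T
''  0  1  2  3  4  5  6  7
 T  1  1  2  3  4  5  6  6
 C  2  1  1  2  3  4  5  6
 T  3  2  2  2  3  4  5  5
 T  4  3  3  3  3  4  5  5
 A  5  4  4  4  3  4  4  5
 A  6  5  5  5  4  4  4  5
 T  7  6  6  6  5  5  5  4
 T  8  7  7  7  6  6  6  5
 G  9  8  8  7  7  7  7  6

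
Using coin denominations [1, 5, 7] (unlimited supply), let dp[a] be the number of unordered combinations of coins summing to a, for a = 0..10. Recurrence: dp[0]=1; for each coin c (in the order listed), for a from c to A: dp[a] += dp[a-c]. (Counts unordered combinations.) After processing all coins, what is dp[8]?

after  coin     0     1     2     3     4     5     6     7     8     9    10
          1     1     1     1     1     1     1     1     1     1     1     1
          5     1     1     1     1     1     2     2     2     2     2     3
          7     1     1     1     1     1     2     2     3     3     3     4

3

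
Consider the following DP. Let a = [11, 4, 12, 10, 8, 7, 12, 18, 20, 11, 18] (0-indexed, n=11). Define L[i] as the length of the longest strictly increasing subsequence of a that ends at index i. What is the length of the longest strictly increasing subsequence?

   i    0    1    2    3    4    5    6    7    8    9   10
a[i]   11    4   12   10    8    7   12   18   20   11   18
L[i]    1    1    2    2    2    2    3    4    5    3    4

5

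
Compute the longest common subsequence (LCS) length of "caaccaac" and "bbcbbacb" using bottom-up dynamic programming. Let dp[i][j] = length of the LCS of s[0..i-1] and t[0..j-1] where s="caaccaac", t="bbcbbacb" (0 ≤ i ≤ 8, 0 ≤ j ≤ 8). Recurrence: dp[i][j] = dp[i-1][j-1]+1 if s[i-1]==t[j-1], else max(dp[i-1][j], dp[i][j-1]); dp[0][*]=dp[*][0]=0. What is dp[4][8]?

3

   ''  b  b  c  b  b  a  c  b
''  0  0  0  0  0  0  0  0  0
 c  0  0  0  1  1  1  1  1  1
 a  0  0  0  1  1  1  2  2  2
 a  0  0  0  1  1  1  2  2  2
 c  0  0  0  1  1  1  2  3  3
 c  0  0  0  1  1  1  2  3  3
 a  0  0  0  1  1  1  2  3  3
 a  0  0  0  1  1  1  2  3  3
 c  0  0  0  1  1  1  2  3  3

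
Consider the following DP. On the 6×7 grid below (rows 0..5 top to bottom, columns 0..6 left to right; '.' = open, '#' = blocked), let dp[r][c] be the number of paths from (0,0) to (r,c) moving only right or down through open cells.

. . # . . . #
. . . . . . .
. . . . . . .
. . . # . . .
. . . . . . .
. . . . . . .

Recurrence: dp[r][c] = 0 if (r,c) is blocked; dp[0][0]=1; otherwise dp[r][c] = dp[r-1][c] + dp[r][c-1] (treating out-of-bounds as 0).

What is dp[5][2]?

20

r\c   0   1   2   3   4   5   6
  0   1   1   0   0   0   0   0
  1   1   2   2   2   2   2   2
  2   1   3   5   7   9  11  13
  3   1   4   9   0   9  20  33
  4   1   5  14  14  23  43  76
  5   1   6  20  34  57 100 176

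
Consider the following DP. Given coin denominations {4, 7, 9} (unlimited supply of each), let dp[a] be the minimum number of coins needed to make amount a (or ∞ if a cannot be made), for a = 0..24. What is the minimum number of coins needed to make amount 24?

 a  0  1  2  3  4  5  6  7  8  9 10 11 12 13 14 15 16 17 18 19 20 21 22 23 24
dp  0  -  -  -  1  -  -  1  2  1  -  2  3  2  2  3  2  3  2  4  3  3  3  3  4
(- denotes ∞ / unreachable)

4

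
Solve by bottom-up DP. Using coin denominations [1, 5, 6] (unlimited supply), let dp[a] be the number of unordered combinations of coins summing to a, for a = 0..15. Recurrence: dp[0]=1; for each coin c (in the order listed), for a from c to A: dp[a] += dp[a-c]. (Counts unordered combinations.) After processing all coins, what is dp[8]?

after  coin     0     1     2     3     4     5     6     7     8     9    10    11    12    13    14    15
          1     1     1     1     1     1     1     1     1     1     1     1     1     1     1     1     1
          5     1     1     1     1     1     2     2     2     2     2     3     3     3     3     3     4
          6     1     1     1     1     1     2     3     3     3     3     4     5     6     6     6     7

3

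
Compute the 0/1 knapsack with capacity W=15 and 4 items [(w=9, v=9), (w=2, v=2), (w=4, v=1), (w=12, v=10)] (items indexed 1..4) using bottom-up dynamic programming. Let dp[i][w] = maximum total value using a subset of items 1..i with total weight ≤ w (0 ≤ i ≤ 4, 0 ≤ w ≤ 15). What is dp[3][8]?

3

i\w   0   1   2   3   4   5   6   7   8   9  10  11  12  13  14  15
  0   0   0   0   0   0   0   0   0   0   0   0   0   0   0   0   0
  1   0   0   0   0   0   0   0   0   0   9   9   9   9   9   9   9
  2   0   0   2   2   2   2   2   2   2   9   9  11  11  11  11  11
  3   0   0   2   2   2   2   3   3   3   9   9  11  11  11  11  12
  4   0   0   2   2   2   2   3   3   3   9   9  11  11  11  12  12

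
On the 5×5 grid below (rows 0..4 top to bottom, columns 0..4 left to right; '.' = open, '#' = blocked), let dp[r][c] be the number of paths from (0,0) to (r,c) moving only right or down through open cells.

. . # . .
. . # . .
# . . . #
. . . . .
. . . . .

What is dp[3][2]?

4

r\c   0   1   2   3   4
  0   1   1   0   0   0
  1   1   2   0   0   0
  2   0   2   2   2   0
  3   0   2   4   6   6
  4   0   2   6  12  18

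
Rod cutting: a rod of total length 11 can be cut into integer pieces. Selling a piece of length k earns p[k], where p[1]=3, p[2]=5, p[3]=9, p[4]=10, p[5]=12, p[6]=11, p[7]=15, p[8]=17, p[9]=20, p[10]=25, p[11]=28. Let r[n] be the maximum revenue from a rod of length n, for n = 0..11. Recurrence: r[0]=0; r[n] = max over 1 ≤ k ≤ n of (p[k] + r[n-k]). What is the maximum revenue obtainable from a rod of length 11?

   n    0    1    2    3    4    5    6    7    8    9   10   11
r[n]    0    3    6    9   12   15   18   21   24   27   30   33

33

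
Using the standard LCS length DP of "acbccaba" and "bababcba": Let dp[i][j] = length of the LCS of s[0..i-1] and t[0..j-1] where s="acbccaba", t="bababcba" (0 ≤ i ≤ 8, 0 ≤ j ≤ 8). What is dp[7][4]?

3

   ''  b  a  b  a  b  c  b  a
''  0  0  0  0  0  0  0  0  0
 a  0  0  1  1  1  1  1  1  1
 c  0  0  1  1  1  1  2  2  2
 b  0  1  1  2  2  2  2  3  3
 c  0  1  1  2  2  2  3  3  3
 c  0  1  1  2  2  2  3  3  3
 a  0  1  2  2  3  3  3  3  4
 b  0  1  2  3  3  4  4  4  4
 a  0  1  2  3  4  4  4  4  5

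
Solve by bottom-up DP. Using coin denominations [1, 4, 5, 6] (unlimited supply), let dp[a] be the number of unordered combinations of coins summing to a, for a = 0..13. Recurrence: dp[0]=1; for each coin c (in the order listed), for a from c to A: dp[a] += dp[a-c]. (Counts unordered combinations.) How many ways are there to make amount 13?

after  coin     0     1     2     3     4     5     6     7     8     9    10    11    12    13
          1     1     1     1     1     1     1     1     1     1     1     1     1     1     1
          4     1     1     1     1     2     2     2     2     3     3     3     3     4     4
          5     1     1     1     1     2     3     3     3     4     5     6     6     7     8
          6     1     1     1     1     2     3     4     4     5     6     8     9    11    12

12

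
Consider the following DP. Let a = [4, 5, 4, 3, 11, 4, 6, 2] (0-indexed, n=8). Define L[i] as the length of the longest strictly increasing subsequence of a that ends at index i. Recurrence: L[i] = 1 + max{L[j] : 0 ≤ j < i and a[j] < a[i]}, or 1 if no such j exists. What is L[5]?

   i    0    1    2    3    4    5    6    7
a[i]    4    5    4    3   11    4    6    2
L[i]    1    2    1    1    3    2    3    1

2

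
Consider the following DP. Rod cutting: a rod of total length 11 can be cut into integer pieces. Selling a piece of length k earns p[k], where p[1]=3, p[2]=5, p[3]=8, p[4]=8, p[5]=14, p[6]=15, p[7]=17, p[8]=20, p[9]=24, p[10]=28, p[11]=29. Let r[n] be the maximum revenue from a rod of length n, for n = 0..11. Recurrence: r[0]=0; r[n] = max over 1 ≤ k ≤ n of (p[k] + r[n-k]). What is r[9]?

   n    0    1    2    3    4    5    6    7    8    9   10   11
r[n]    0    3    6    9   12   15   18   21   24   27   30   33

27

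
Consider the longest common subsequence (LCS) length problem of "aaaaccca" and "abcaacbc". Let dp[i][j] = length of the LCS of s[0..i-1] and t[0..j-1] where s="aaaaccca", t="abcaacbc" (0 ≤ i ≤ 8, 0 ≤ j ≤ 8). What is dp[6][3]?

   ''  a  b  c  a  a  c  b  c
''  0  0  0  0  0  0  0  0  0
 a  0  1  1  1  1  1  1  1  1
 a  0  1  1  1  2  2  2  2  2
 a  0  1  1  1  2  3  3  3  3
 a  0  1  1  1  2  3  3  3  3
 c  0  1  1  2  2  3  4  4  4
 c  0  1  1  2  2  3  4  4  5
 c  0  1  1  2  2  3  4  4  5
 a  0  1  1  2  3  3  4  4  5

2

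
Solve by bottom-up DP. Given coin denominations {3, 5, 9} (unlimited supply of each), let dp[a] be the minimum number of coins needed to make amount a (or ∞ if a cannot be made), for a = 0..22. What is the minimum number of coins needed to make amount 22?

4

 a  0  1  2  3  4  5  6  7  8  9 10 11 12 13 14 15 16 17 18 19 20 21 22
dp  0  -  -  1  -  1  2  -  2  1  2  3  2  3  2  3  4  3  2  3  4  3  4
(- denotes ∞ / unreachable)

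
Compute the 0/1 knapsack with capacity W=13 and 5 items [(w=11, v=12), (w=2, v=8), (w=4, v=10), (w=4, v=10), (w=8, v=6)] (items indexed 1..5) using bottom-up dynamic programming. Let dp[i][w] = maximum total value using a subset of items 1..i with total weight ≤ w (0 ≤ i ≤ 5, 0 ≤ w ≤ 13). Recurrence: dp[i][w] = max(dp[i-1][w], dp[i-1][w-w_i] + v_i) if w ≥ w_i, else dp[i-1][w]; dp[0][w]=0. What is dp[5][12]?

i\w   0   1   2   3   4   5   6   7   8   9  10  11  12  13
  0   0   0   0   0   0   0   0   0   0   0   0   0   0   0
  1   0   0   0   0   0   0   0   0   0   0   0  12  12  12
  2   0   0   8   8   8   8   8   8   8   8   8  12  12  20
  3   0   0   8   8  10  10  18  18  18  18  18  18  18  20
  4   0   0   8   8  10  10  18  18  20  20  28  28  28  28
  5   0   0   8   8  10  10  18  18  20  20  28  28  28  28

28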